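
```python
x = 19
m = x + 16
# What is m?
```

Trace (tracking m):
x = 19  # -> x = 19
m = x + 16  # -> m = 35

Answer: 35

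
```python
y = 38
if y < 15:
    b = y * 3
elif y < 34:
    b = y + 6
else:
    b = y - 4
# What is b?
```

Answer: 34

Derivation:
Trace (tracking b):
y = 38  # -> y = 38
if y < 15:  # condition is False
elif y < 34:  # condition is False
else:
    b = y - 4  # -> b = 34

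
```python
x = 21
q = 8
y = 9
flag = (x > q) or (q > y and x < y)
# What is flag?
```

Answer: True

Derivation:
Trace (tracking flag):
x = 21  # -> x = 21
q = 8  # -> q = 8
y = 9  # -> y = 9
flag = x > q or (q > y and x < y)  # -> flag = True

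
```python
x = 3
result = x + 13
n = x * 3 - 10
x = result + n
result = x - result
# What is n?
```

Answer: -1

Derivation:
Trace (tracking n):
x = 3  # -> x = 3
result = x + 13  # -> result = 16
n = x * 3 - 10  # -> n = -1
x = result + n  # -> x = 15
result = x - result  # -> result = -1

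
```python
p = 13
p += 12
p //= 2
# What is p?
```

Answer: 12

Derivation:
Trace (tracking p):
p = 13  # -> p = 13
p += 12  # -> p = 25
p //= 2  # -> p = 12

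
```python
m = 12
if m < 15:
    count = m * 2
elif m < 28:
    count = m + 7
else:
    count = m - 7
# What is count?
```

Trace (tracking count):
m = 12  # -> m = 12
if m < 15:  # condition is True
    count = m * 2  # -> count = 24

Answer: 24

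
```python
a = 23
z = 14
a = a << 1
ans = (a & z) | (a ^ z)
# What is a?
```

Answer: 46

Derivation:
Trace (tracking a):
a = 23  # -> a = 23
z = 14  # -> z = 14
a = a << 1  # -> a = 46
ans = a & z | a ^ z  # -> ans = 46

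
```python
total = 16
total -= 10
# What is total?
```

Answer: 6

Derivation:
Trace (tracking total):
total = 16  # -> total = 16
total -= 10  # -> total = 6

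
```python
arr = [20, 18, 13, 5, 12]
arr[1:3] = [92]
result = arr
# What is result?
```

Trace (tracking result):
arr = [20, 18, 13, 5, 12]  # -> arr = [20, 18, 13, 5, 12]
arr[1:3] = [92]  # -> arr = [20, 92, 5, 12]
result = arr  # -> result = [20, 92, 5, 12]

Answer: [20, 92, 5, 12]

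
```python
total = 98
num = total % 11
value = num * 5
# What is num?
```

Trace (tracking num):
total = 98  # -> total = 98
num = total % 11  # -> num = 10
value = num * 5  # -> value = 50

Answer: 10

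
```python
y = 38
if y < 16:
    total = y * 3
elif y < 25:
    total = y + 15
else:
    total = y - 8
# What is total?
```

Trace (tracking total):
y = 38  # -> y = 38
if y < 16:  # condition is False
elif y < 25:  # condition is False
else:
    total = y - 8  # -> total = 30

Answer: 30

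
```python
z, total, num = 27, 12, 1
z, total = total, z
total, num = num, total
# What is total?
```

Trace (tracking total):
z, total, num = (27, 12, 1)  # -> z = 27, total = 12, num = 1
z, total = (total, z)  # -> z = 12, total = 27
total, num = (num, total)  # -> total = 1, num = 27

Answer: 1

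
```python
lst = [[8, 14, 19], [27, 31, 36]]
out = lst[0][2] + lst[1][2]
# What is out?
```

Answer: 55

Derivation:
Trace (tracking out):
lst = [[8, 14, 19], [27, 31, 36]]  # -> lst = [[8, 14, 19], [27, 31, 36]]
out = lst[0][2] + lst[1][2]  # -> out = 55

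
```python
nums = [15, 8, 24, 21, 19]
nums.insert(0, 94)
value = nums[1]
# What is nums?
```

Answer: [94, 15, 8, 24, 21, 19]

Derivation:
Trace (tracking nums):
nums = [15, 8, 24, 21, 19]  # -> nums = [15, 8, 24, 21, 19]
nums.insert(0, 94)  # -> nums = [94, 15, 8, 24, 21, 19]
value = nums[1]  # -> value = 15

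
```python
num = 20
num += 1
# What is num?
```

Answer: 21

Derivation:
Trace (tracking num):
num = 20  # -> num = 20
num += 1  # -> num = 21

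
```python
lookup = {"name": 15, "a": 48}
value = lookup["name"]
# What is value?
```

Answer: 15

Derivation:
Trace (tracking value):
lookup = {'name': 15, 'a': 48}  # -> lookup = {'name': 15, 'a': 48}
value = lookup['name']  # -> value = 15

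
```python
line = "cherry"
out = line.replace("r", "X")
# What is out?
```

Answer: 'cheXXy'

Derivation:
Trace (tracking out):
line = 'cherry'  # -> line = 'cherry'
out = line.replace('r', 'X')  # -> out = 'cheXXy'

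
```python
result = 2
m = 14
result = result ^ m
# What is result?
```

Trace (tracking result):
result = 2  # -> result = 2
m = 14  # -> m = 14
result = result ^ m  # -> result = 12

Answer: 12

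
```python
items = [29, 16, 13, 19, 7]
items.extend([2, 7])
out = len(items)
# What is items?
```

Answer: [29, 16, 13, 19, 7, 2, 7]

Derivation:
Trace (tracking items):
items = [29, 16, 13, 19, 7]  # -> items = [29, 16, 13, 19, 7]
items.extend([2, 7])  # -> items = [29, 16, 13, 19, 7, 2, 7]
out = len(items)  # -> out = 7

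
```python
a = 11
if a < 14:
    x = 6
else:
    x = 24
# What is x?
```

Answer: 6

Derivation:
Trace (tracking x):
a = 11  # -> a = 11
if a < 14:  # condition is True
    x = 6  # -> x = 6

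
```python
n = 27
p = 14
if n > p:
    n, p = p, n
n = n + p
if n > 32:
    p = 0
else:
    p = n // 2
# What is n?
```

Answer: 41

Derivation:
Trace (tracking n):
n = 27  # -> n = 27
p = 14  # -> p = 14
if n > p:  # condition is True
    n, p = (p, n)  # -> n = 14, p = 27
n = n + p  # -> n = 41
if n > 32:  # condition is True
    p = 0  # -> p = 0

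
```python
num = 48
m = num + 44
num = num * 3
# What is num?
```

Answer: 144

Derivation:
Trace (tracking num):
num = 48  # -> num = 48
m = num + 44  # -> m = 92
num = num * 3  # -> num = 144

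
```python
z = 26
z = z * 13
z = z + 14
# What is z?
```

Trace (tracking z):
z = 26  # -> z = 26
z = z * 13  # -> z = 338
z = z + 14  # -> z = 352

Answer: 352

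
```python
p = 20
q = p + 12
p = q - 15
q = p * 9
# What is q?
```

Answer: 153

Derivation:
Trace (tracking q):
p = 20  # -> p = 20
q = p + 12  # -> q = 32
p = q - 15  # -> p = 17
q = p * 9  # -> q = 153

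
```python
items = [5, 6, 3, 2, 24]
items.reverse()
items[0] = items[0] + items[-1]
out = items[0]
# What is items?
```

Answer: [29, 2, 3, 6, 5]

Derivation:
Trace (tracking items):
items = [5, 6, 3, 2, 24]  # -> items = [5, 6, 3, 2, 24]
items.reverse()  # -> items = [24, 2, 3, 6, 5]
items[0] = items[0] + items[-1]  # -> items = [29, 2, 3, 6, 5]
out = items[0]  # -> out = 29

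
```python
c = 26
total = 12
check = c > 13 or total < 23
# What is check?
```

Answer: True

Derivation:
Trace (tracking check):
c = 26  # -> c = 26
total = 12  # -> total = 12
check = c > 13 or total < 23  # -> check = True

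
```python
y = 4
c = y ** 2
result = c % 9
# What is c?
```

Answer: 16

Derivation:
Trace (tracking c):
y = 4  # -> y = 4
c = y ** 2  # -> c = 16
result = c % 9  # -> result = 7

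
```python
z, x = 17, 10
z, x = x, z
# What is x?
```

Trace (tracking x):
z, x = (17, 10)  # -> z = 17, x = 10
z, x = (x, z)  # -> z = 10, x = 17

Answer: 17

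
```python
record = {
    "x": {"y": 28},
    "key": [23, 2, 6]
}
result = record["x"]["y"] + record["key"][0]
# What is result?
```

Answer: 51

Derivation:
Trace (tracking result):
record = {'x': {'y': 28}, 'key': [23, 2, 6]}  # -> record = {'x': {'y': 28}, 'key': [23, 2, 6]}
result = record['x']['y'] + record['key'][0]  # -> result = 51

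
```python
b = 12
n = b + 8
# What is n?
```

Trace (tracking n):
b = 12  # -> b = 12
n = b + 8  # -> n = 20

Answer: 20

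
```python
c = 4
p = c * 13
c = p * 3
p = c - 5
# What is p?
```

Trace (tracking p):
c = 4  # -> c = 4
p = c * 13  # -> p = 52
c = p * 3  # -> c = 156
p = c - 5  # -> p = 151

Answer: 151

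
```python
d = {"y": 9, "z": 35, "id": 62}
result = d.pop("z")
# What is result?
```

Trace (tracking result):
d = {'y': 9, 'z': 35, 'id': 62}  # -> d = {'y': 9, 'z': 35, 'id': 62}
result = d.pop('z')  # -> result = 35

Answer: 35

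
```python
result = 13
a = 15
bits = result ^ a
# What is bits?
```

Answer: 2

Derivation:
Trace (tracking bits):
result = 13  # -> result = 13
a = 15  # -> a = 15
bits = result ^ a  # -> bits = 2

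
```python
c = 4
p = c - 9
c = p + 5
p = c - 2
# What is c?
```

Trace (tracking c):
c = 4  # -> c = 4
p = c - 9  # -> p = -5
c = p + 5  # -> c = 0
p = c - 2  # -> p = -2

Answer: 0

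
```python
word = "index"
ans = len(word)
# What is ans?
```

Answer: 5

Derivation:
Trace (tracking ans):
word = 'index'  # -> word = 'index'
ans = len(word)  # -> ans = 5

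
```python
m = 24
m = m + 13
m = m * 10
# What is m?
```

Trace (tracking m):
m = 24  # -> m = 24
m = m + 13  # -> m = 37
m = m * 10  # -> m = 370

Answer: 370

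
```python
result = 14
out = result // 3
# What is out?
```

Trace (tracking out):
result = 14  # -> result = 14
out = result // 3  # -> out = 4

Answer: 4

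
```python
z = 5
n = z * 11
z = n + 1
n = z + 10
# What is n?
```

Answer: 66

Derivation:
Trace (tracking n):
z = 5  # -> z = 5
n = z * 11  # -> n = 55
z = n + 1  # -> z = 56
n = z + 10  # -> n = 66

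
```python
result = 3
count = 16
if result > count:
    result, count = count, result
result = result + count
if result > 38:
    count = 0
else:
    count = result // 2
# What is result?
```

Trace (tracking result):
result = 3  # -> result = 3
count = 16  # -> count = 16
if result > count:  # condition is False
result = result + count  # -> result = 19
if result > 38:  # condition is False
else:
    count = result // 2  # -> count = 9

Answer: 19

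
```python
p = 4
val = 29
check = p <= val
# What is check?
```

Answer: True

Derivation:
Trace (tracking check):
p = 4  # -> p = 4
val = 29  # -> val = 29
check = p <= val  # -> check = True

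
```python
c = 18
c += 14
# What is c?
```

Trace (tracking c):
c = 18  # -> c = 18
c += 14  # -> c = 32

Answer: 32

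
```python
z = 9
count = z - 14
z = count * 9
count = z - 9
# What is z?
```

Answer: -45

Derivation:
Trace (tracking z):
z = 9  # -> z = 9
count = z - 14  # -> count = -5
z = count * 9  # -> z = -45
count = z - 9  # -> count = -54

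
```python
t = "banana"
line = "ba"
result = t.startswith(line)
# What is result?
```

Trace (tracking result):
t = 'banana'  # -> t = 'banana'
line = 'ba'  # -> line = 'ba'
result = t.startswith(line)  # -> result = True

Answer: True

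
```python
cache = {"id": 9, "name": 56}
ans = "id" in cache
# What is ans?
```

Trace (tracking ans):
cache = {'id': 9, 'name': 56}  # -> cache = {'id': 9, 'name': 56}
ans = 'id' in cache  # -> ans = True

Answer: True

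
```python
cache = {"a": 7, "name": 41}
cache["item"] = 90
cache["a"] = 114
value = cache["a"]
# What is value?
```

Trace (tracking value):
cache = {'a': 7, 'name': 41}  # -> cache = {'a': 7, 'name': 41}
cache['item'] = 90  # -> cache = {'a': 7, 'name': 41, 'item': 90}
cache['a'] = 114  # -> cache = {'a': 114, 'name': 41, 'item': 90}
value = cache['a']  # -> value = 114

Answer: 114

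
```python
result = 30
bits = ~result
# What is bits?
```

Trace (tracking bits):
result = 30  # -> result = 30
bits = ~result  # -> bits = -31

Answer: -31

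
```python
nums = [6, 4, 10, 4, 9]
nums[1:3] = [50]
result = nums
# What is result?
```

Trace (tracking result):
nums = [6, 4, 10, 4, 9]  # -> nums = [6, 4, 10, 4, 9]
nums[1:3] = [50]  # -> nums = [6, 50, 4, 9]
result = nums  # -> result = [6, 50, 4, 9]

Answer: [6, 50, 4, 9]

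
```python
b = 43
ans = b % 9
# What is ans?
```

Trace (tracking ans):
b = 43  # -> b = 43
ans = b % 9  # -> ans = 7

Answer: 7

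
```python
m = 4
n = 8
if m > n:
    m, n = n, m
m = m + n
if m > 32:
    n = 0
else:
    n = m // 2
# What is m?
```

Trace (tracking m):
m = 4  # -> m = 4
n = 8  # -> n = 8
if m > n:  # condition is False
m = m + n  # -> m = 12
if m > 32:  # condition is False
else:
    n = m // 2  # -> n = 6

Answer: 12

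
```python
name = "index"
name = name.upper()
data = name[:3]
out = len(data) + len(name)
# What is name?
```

Trace (tracking name):
name = 'index'  # -> name = 'index'
name = name.upper()  # -> name = 'INDEX'
data = name[:3]  # -> data = 'IND'
out = len(data) + len(name)  # -> out = 8

Answer: 'INDEX'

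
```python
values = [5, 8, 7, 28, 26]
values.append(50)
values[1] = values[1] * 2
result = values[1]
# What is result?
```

Answer: 16

Derivation:
Trace (tracking result):
values = [5, 8, 7, 28, 26]  # -> values = [5, 8, 7, 28, 26]
values.append(50)  # -> values = [5, 8, 7, 28, 26, 50]
values[1] = values[1] * 2  # -> values = [5, 16, 7, 28, 26, 50]
result = values[1]  # -> result = 16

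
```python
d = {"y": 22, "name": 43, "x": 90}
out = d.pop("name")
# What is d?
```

Answer: {'y': 22, 'x': 90}

Derivation:
Trace (tracking d):
d = {'y': 22, 'name': 43, 'x': 90}  # -> d = {'y': 22, 'name': 43, 'x': 90}
out = d.pop('name')  # -> out = 43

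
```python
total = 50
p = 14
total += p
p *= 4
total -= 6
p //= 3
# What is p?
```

Answer: 18

Derivation:
Trace (tracking p):
total = 50  # -> total = 50
p = 14  # -> p = 14
total += p  # -> total = 64
p *= 4  # -> p = 56
total -= 6  # -> total = 58
p //= 3  # -> p = 18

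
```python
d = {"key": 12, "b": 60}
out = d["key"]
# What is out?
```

Answer: 12

Derivation:
Trace (tracking out):
d = {'key': 12, 'b': 60}  # -> d = {'key': 12, 'b': 60}
out = d['key']  # -> out = 12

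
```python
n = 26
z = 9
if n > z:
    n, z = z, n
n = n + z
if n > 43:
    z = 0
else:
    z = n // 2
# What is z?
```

Trace (tracking z):
n = 26  # -> n = 26
z = 9  # -> z = 9
if n > z:  # condition is True
    n, z = (z, n)  # -> n = 9, z = 26
n = n + z  # -> n = 35
if n > 43:  # condition is False
else:
    z = n // 2  # -> z = 17

Answer: 17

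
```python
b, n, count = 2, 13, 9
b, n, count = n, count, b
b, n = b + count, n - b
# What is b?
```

Answer: 15

Derivation:
Trace (tracking b):
b, n, count = (2, 13, 9)  # -> b = 2, n = 13, count = 9
b, n, count = (n, count, b)  # -> b = 13, n = 9, count = 2
b, n = (b + count, n - b)  # -> b = 15, n = -4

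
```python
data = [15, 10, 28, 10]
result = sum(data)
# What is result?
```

Trace (tracking result):
data = [15, 10, 28, 10]  # -> data = [15, 10, 28, 10]
result = sum(data)  # -> result = 63

Answer: 63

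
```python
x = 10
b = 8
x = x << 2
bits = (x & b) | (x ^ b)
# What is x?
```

Answer: 40

Derivation:
Trace (tracking x):
x = 10  # -> x = 10
b = 8  # -> b = 8
x = x << 2  # -> x = 40
bits = x & b | x ^ b  # -> bits = 40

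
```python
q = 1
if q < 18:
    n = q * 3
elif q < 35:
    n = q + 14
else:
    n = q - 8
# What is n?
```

Trace (tracking n):
q = 1  # -> q = 1
if q < 18:  # condition is True
    n = q * 3  # -> n = 3

Answer: 3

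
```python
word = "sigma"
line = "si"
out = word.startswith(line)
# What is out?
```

Trace (tracking out):
word = 'sigma'  # -> word = 'sigma'
line = 'si'  # -> line = 'si'
out = word.startswith(line)  # -> out = True

Answer: True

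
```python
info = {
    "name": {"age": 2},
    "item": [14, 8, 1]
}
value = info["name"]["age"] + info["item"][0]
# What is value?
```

Trace (tracking value):
info = {'name': {'age': 2}, 'item': [14, 8, 1]}  # -> info = {'name': {'age': 2}, 'item': [14, 8, 1]}
value = info['name']['age'] + info['item'][0]  # -> value = 16

Answer: 16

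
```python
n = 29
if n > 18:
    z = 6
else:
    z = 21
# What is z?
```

Trace (tracking z):
n = 29  # -> n = 29
if n > 18:  # condition is True
    z = 6  # -> z = 6

Answer: 6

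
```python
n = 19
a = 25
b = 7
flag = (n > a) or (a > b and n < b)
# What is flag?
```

Answer: False

Derivation:
Trace (tracking flag):
n = 19  # -> n = 19
a = 25  # -> a = 25
b = 7  # -> b = 7
flag = n > a or (a > b and n < b)  # -> flag = False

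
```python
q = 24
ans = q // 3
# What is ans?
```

Trace (tracking ans):
q = 24  # -> q = 24
ans = q // 3  # -> ans = 8

Answer: 8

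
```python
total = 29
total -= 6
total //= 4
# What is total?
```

Answer: 5

Derivation:
Trace (tracking total):
total = 29  # -> total = 29
total -= 6  # -> total = 23
total //= 4  # -> total = 5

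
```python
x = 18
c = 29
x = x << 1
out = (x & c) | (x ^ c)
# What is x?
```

Trace (tracking x):
x = 18  # -> x = 18
c = 29  # -> c = 29
x = x << 1  # -> x = 36
out = x & c | x ^ c  # -> out = 61

Answer: 36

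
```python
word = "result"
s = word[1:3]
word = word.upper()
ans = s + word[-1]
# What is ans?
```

Answer: 'esT'

Derivation:
Trace (tracking ans):
word = 'result'  # -> word = 'result'
s = word[1:3]  # -> s = 'es'
word = word.upper()  # -> word = 'RESULT'
ans = s + word[-1]  # -> ans = 'esT'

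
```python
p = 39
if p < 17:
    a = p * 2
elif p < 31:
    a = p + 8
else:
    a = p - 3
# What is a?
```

Trace (tracking a):
p = 39  # -> p = 39
if p < 17:  # condition is False
elif p < 31:  # condition is False
else:
    a = p - 3  # -> a = 36

Answer: 36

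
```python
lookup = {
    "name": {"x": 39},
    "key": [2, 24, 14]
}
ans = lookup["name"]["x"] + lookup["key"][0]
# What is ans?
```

Trace (tracking ans):
lookup = {'name': {'x': 39}, 'key': [2, 24, 14]}  # -> lookup = {'name': {'x': 39}, 'key': [2, 24, 14]}
ans = lookup['name']['x'] + lookup['key'][0]  # -> ans = 41

Answer: 41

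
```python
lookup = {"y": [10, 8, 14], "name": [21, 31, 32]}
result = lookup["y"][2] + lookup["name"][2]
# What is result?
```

Trace (tracking result):
lookup = {'y': [10, 8, 14], 'name': [21, 31, 32]}  # -> lookup = {'y': [10, 8, 14], 'name': [21, 31, 32]}
result = lookup['y'][2] + lookup['name'][2]  # -> result = 46

Answer: 46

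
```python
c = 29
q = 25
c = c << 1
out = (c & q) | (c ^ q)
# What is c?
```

Trace (tracking c):
c = 29  # -> c = 29
q = 25  # -> q = 25
c = c << 1  # -> c = 58
out = c & q | c ^ q  # -> out = 59

Answer: 58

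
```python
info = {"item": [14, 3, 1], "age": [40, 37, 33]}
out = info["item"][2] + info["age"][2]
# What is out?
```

Trace (tracking out):
info = {'item': [14, 3, 1], 'age': [40, 37, 33]}  # -> info = {'item': [14, 3, 1], 'age': [40, 37, 33]}
out = info['item'][2] + info['age'][2]  # -> out = 34

Answer: 34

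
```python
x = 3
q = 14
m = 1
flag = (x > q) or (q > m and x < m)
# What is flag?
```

Answer: False

Derivation:
Trace (tracking flag):
x = 3  # -> x = 3
q = 14  # -> q = 14
m = 1  # -> m = 1
flag = x > q or (q > m and x < m)  # -> flag = False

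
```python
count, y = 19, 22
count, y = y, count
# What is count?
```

Trace (tracking count):
count, y = (19, 22)  # -> count = 19, y = 22
count, y = (y, count)  # -> count = 22, y = 19

Answer: 22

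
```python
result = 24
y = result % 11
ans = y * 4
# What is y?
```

Answer: 2

Derivation:
Trace (tracking y):
result = 24  # -> result = 24
y = result % 11  # -> y = 2
ans = y * 4  # -> ans = 8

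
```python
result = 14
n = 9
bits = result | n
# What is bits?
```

Trace (tracking bits):
result = 14  # -> result = 14
n = 9  # -> n = 9
bits = result | n  # -> bits = 15

Answer: 15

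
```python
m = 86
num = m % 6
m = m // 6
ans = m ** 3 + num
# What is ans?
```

Answer: 2746

Derivation:
Trace (tracking ans):
m = 86  # -> m = 86
num = m % 6  # -> num = 2
m = m // 6  # -> m = 14
ans = m ** 3 + num  # -> ans = 2746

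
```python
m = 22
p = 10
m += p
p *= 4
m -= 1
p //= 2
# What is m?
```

Trace (tracking m):
m = 22  # -> m = 22
p = 10  # -> p = 10
m += p  # -> m = 32
p *= 4  # -> p = 40
m -= 1  # -> m = 31
p //= 2  # -> p = 20

Answer: 31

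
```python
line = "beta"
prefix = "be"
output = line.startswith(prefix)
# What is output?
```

Answer: True

Derivation:
Trace (tracking output):
line = 'beta'  # -> line = 'beta'
prefix = 'be'  # -> prefix = 'be'
output = line.startswith(prefix)  # -> output = True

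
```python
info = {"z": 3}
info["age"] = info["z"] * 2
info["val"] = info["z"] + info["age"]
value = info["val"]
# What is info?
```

Answer: {'z': 3, 'age': 6, 'val': 9}

Derivation:
Trace (tracking info):
info = {'z': 3}  # -> info = {'z': 3}
info['age'] = info['z'] * 2  # -> info = {'z': 3, 'age': 6}
info['val'] = info['z'] + info['age']  # -> info = {'z': 3, 'age': 6, 'val': 9}
value = info['val']  # -> value = 9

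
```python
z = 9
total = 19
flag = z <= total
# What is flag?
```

Trace (tracking flag):
z = 9  # -> z = 9
total = 19  # -> total = 19
flag = z <= total  # -> flag = True

Answer: True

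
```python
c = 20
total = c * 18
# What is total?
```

Trace (tracking total):
c = 20  # -> c = 20
total = c * 18  # -> total = 360

Answer: 360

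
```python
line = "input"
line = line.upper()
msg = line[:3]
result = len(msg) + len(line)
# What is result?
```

Answer: 8

Derivation:
Trace (tracking result):
line = 'input'  # -> line = 'input'
line = line.upper()  # -> line = 'INPUT'
msg = line[:3]  # -> msg = 'INP'
result = len(msg) + len(line)  # -> result = 8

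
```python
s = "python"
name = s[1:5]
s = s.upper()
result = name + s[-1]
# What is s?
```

Answer: 'PYTHON'

Derivation:
Trace (tracking s):
s = 'python'  # -> s = 'python'
name = s[1:5]  # -> name = 'ytho'
s = s.upper()  # -> s = 'PYTHON'
result = name + s[-1]  # -> result = 'ythoN'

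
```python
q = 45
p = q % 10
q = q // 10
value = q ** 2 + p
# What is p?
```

Answer: 5

Derivation:
Trace (tracking p):
q = 45  # -> q = 45
p = q % 10  # -> p = 5
q = q // 10  # -> q = 4
value = q ** 2 + p  # -> value = 21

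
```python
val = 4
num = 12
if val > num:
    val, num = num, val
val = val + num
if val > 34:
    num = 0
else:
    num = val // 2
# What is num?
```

Trace (tracking num):
val = 4  # -> val = 4
num = 12  # -> num = 12
if val > num:  # condition is False
val = val + num  # -> val = 16
if val > 34:  # condition is False
else:
    num = val // 2  # -> num = 8

Answer: 8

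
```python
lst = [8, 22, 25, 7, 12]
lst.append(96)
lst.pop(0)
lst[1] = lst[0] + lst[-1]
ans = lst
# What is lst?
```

Answer: [22, 118, 7, 12, 96]

Derivation:
Trace (tracking lst):
lst = [8, 22, 25, 7, 12]  # -> lst = [8, 22, 25, 7, 12]
lst.append(96)  # -> lst = [8, 22, 25, 7, 12, 96]
lst.pop(0)  # -> lst = [22, 25, 7, 12, 96]
lst[1] = lst[0] + lst[-1]  # -> lst = [22, 118, 7, 12, 96]
ans = lst  # -> ans = [22, 118, 7, 12, 96]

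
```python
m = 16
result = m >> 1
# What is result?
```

Trace (tracking result):
m = 16  # -> m = 16
result = m >> 1  # -> result = 8

Answer: 8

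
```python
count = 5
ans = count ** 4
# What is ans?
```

Trace (tracking ans):
count = 5  # -> count = 5
ans = count ** 4  # -> ans = 625

Answer: 625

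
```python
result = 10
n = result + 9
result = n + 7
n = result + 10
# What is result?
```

Trace (tracking result):
result = 10  # -> result = 10
n = result + 9  # -> n = 19
result = n + 7  # -> result = 26
n = result + 10  # -> n = 36

Answer: 26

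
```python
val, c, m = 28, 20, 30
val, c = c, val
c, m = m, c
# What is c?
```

Answer: 30

Derivation:
Trace (tracking c):
val, c, m = (28, 20, 30)  # -> val = 28, c = 20, m = 30
val, c = (c, val)  # -> val = 20, c = 28
c, m = (m, c)  # -> c = 30, m = 28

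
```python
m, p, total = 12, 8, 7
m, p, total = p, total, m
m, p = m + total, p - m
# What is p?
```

Answer: -1

Derivation:
Trace (tracking p):
m, p, total = (12, 8, 7)  # -> m = 12, p = 8, total = 7
m, p, total = (p, total, m)  # -> m = 8, p = 7, total = 12
m, p = (m + total, p - m)  # -> m = 20, p = -1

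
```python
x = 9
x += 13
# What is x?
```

Answer: 22

Derivation:
Trace (tracking x):
x = 9  # -> x = 9
x += 13  # -> x = 22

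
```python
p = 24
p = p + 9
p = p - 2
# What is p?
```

Trace (tracking p):
p = 24  # -> p = 24
p = p + 9  # -> p = 33
p = p - 2  # -> p = 31

Answer: 31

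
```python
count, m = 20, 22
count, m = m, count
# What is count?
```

Answer: 22

Derivation:
Trace (tracking count):
count, m = (20, 22)  # -> count = 20, m = 22
count, m = (m, count)  # -> count = 22, m = 20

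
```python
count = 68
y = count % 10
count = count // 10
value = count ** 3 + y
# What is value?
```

Trace (tracking value):
count = 68  # -> count = 68
y = count % 10  # -> y = 8
count = count // 10  # -> count = 6
value = count ** 3 + y  # -> value = 224

Answer: 224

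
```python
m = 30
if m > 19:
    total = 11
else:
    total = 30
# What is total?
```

Trace (tracking total):
m = 30  # -> m = 30
if m > 19:  # condition is True
    total = 11  # -> total = 11

Answer: 11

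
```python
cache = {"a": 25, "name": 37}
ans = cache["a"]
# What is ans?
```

Trace (tracking ans):
cache = {'a': 25, 'name': 37}  # -> cache = {'a': 25, 'name': 37}
ans = cache['a']  # -> ans = 25

Answer: 25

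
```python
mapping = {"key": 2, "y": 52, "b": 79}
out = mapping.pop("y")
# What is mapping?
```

Answer: {'key': 2, 'b': 79}

Derivation:
Trace (tracking mapping):
mapping = {'key': 2, 'y': 52, 'b': 79}  # -> mapping = {'key': 2, 'y': 52, 'b': 79}
out = mapping.pop('y')  # -> out = 52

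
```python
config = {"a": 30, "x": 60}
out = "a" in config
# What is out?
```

Answer: True

Derivation:
Trace (tracking out):
config = {'a': 30, 'x': 60}  # -> config = {'a': 30, 'x': 60}
out = 'a' in config  # -> out = True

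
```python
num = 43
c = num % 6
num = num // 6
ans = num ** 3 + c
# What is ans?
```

Answer: 344

Derivation:
Trace (tracking ans):
num = 43  # -> num = 43
c = num % 6  # -> c = 1
num = num // 6  # -> num = 7
ans = num ** 3 + c  # -> ans = 344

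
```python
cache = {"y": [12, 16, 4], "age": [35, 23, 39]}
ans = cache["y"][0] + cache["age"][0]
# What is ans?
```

Answer: 47

Derivation:
Trace (tracking ans):
cache = {'y': [12, 16, 4], 'age': [35, 23, 39]}  # -> cache = {'y': [12, 16, 4], 'age': [35, 23, 39]}
ans = cache['y'][0] + cache['age'][0]  # -> ans = 47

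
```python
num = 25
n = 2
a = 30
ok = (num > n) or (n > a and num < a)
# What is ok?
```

Trace (tracking ok):
num = 25  # -> num = 25
n = 2  # -> n = 2
a = 30  # -> a = 30
ok = num > n or (n > a and num < a)  # -> ok = True

Answer: True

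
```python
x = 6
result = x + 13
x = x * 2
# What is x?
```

Trace (tracking x):
x = 6  # -> x = 6
result = x + 13  # -> result = 19
x = x * 2  # -> x = 12

Answer: 12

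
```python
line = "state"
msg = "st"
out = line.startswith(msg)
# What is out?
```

Answer: True

Derivation:
Trace (tracking out):
line = 'state'  # -> line = 'state'
msg = 'st'  # -> msg = 'st'
out = line.startswith(msg)  # -> out = True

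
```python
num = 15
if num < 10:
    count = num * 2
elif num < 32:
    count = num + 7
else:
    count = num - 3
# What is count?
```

Trace (tracking count):
num = 15  # -> num = 15
if num < 10:  # condition is False
elif num < 32:  # condition is True
    count = num + 7  # -> count = 22

Answer: 22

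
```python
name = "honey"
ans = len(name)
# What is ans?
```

Answer: 5

Derivation:
Trace (tracking ans):
name = 'honey'  # -> name = 'honey'
ans = len(name)  # -> ans = 5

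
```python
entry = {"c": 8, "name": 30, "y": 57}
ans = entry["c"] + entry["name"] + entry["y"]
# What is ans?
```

Trace (tracking ans):
entry = {'c': 8, 'name': 30, 'y': 57}  # -> entry = {'c': 8, 'name': 30, 'y': 57}
ans = entry['c'] + entry['name'] + entry['y']  # -> ans = 95

Answer: 95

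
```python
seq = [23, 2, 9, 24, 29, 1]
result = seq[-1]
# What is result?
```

Answer: 1

Derivation:
Trace (tracking result):
seq = [23, 2, 9, 24, 29, 1]  # -> seq = [23, 2, 9, 24, 29, 1]
result = seq[-1]  # -> result = 1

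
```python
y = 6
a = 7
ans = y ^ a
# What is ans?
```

Answer: 1

Derivation:
Trace (tracking ans):
y = 6  # -> y = 6
a = 7  # -> a = 7
ans = y ^ a  # -> ans = 1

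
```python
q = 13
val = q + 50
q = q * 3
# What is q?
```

Answer: 39

Derivation:
Trace (tracking q):
q = 13  # -> q = 13
val = q + 50  # -> val = 63
q = q * 3  # -> q = 39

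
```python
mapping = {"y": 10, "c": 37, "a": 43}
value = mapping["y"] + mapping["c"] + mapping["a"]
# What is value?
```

Answer: 90

Derivation:
Trace (tracking value):
mapping = {'y': 10, 'c': 37, 'a': 43}  # -> mapping = {'y': 10, 'c': 37, 'a': 43}
value = mapping['y'] + mapping['c'] + mapping['a']  # -> value = 90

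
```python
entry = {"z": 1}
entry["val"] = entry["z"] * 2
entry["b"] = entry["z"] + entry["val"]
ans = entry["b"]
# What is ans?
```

Trace (tracking ans):
entry = {'z': 1}  # -> entry = {'z': 1}
entry['val'] = entry['z'] * 2  # -> entry = {'z': 1, 'val': 2}
entry['b'] = entry['z'] + entry['val']  # -> entry = {'z': 1, 'val': 2, 'b': 3}
ans = entry['b']  # -> ans = 3

Answer: 3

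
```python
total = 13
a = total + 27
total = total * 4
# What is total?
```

Trace (tracking total):
total = 13  # -> total = 13
a = total + 27  # -> a = 40
total = total * 4  # -> total = 52

Answer: 52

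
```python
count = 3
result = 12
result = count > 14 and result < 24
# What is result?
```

Trace (tracking result):
count = 3  # -> count = 3
result = 12  # -> result = 12
result = count > 14 and result < 24  # -> result = False

Answer: False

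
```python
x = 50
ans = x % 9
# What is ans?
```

Answer: 5

Derivation:
Trace (tracking ans):
x = 50  # -> x = 50
ans = x % 9  # -> ans = 5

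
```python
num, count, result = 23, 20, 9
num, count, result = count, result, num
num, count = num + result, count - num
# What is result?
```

Trace (tracking result):
num, count, result = (23, 20, 9)  # -> num = 23, count = 20, result = 9
num, count, result = (count, result, num)  # -> num = 20, count = 9, result = 23
num, count = (num + result, count - num)  # -> num = 43, count = -11

Answer: 23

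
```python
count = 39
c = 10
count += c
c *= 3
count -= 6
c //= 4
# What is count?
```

Trace (tracking count):
count = 39  # -> count = 39
c = 10  # -> c = 10
count += c  # -> count = 49
c *= 3  # -> c = 30
count -= 6  # -> count = 43
c //= 4  # -> c = 7

Answer: 43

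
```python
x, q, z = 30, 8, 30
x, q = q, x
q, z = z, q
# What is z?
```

Answer: 30

Derivation:
Trace (tracking z):
x, q, z = (30, 8, 30)  # -> x = 30, q = 8, z = 30
x, q = (q, x)  # -> x = 8, q = 30
q, z = (z, q)  # -> q = 30, z = 30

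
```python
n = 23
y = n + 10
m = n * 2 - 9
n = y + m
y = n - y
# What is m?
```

Answer: 37

Derivation:
Trace (tracking m):
n = 23  # -> n = 23
y = n + 10  # -> y = 33
m = n * 2 - 9  # -> m = 37
n = y + m  # -> n = 70
y = n - y  # -> y = 37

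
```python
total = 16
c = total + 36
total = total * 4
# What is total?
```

Answer: 64

Derivation:
Trace (tracking total):
total = 16  # -> total = 16
c = total + 36  # -> c = 52
total = total * 4  # -> total = 64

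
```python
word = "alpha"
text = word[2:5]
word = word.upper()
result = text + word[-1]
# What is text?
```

Trace (tracking text):
word = 'alpha'  # -> word = 'alpha'
text = word[2:5]  # -> text = 'pha'
word = word.upper()  # -> word = 'ALPHA'
result = text + word[-1]  # -> result = 'phaA'

Answer: 'pha'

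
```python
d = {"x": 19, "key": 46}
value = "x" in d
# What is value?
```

Answer: True

Derivation:
Trace (tracking value):
d = {'x': 19, 'key': 46}  # -> d = {'x': 19, 'key': 46}
value = 'x' in d  # -> value = True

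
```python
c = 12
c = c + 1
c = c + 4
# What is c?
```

Trace (tracking c):
c = 12  # -> c = 12
c = c + 1  # -> c = 13
c = c + 4  # -> c = 17

Answer: 17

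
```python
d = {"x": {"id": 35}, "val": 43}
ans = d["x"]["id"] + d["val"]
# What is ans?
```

Trace (tracking ans):
d = {'x': {'id': 35}, 'val': 43}  # -> d = {'x': {'id': 35}, 'val': 43}
ans = d['x']['id'] + d['val']  # -> ans = 78

Answer: 78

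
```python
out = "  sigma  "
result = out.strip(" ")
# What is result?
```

Answer: 'sigma'

Derivation:
Trace (tracking result):
out = '  sigma  '  # -> out = '  sigma  '
result = out.strip(' ')  # -> result = 'sigma'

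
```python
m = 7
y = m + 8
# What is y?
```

Trace (tracking y):
m = 7  # -> m = 7
y = m + 8  # -> y = 15

Answer: 15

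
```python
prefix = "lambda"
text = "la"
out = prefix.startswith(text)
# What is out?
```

Trace (tracking out):
prefix = 'lambda'  # -> prefix = 'lambda'
text = 'la'  # -> text = 'la'
out = prefix.startswith(text)  # -> out = True

Answer: True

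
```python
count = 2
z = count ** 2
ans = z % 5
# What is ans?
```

Trace (tracking ans):
count = 2  # -> count = 2
z = count ** 2  # -> z = 4
ans = z % 5  # -> ans = 4

Answer: 4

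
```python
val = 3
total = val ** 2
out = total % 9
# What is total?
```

Trace (tracking total):
val = 3  # -> val = 3
total = val ** 2  # -> total = 9
out = total % 9  # -> out = 0

Answer: 9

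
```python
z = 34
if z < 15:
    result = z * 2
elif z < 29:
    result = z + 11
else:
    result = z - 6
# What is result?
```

Answer: 28

Derivation:
Trace (tracking result):
z = 34  # -> z = 34
if z < 15:  # condition is False
elif z < 29:  # condition is False
else:
    result = z - 6  # -> result = 28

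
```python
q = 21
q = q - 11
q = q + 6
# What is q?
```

Trace (tracking q):
q = 21  # -> q = 21
q = q - 11  # -> q = 10
q = q + 6  # -> q = 16

Answer: 16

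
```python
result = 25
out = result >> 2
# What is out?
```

Answer: 6

Derivation:
Trace (tracking out):
result = 25  # -> result = 25
out = result >> 2  # -> out = 6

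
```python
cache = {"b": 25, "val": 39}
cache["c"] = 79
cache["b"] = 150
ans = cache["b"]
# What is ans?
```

Answer: 150

Derivation:
Trace (tracking ans):
cache = {'b': 25, 'val': 39}  # -> cache = {'b': 25, 'val': 39}
cache['c'] = 79  # -> cache = {'b': 25, 'val': 39, 'c': 79}
cache['b'] = 150  # -> cache = {'b': 150, 'val': 39, 'c': 79}
ans = cache['b']  # -> ans = 150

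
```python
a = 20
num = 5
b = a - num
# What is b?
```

Trace (tracking b):
a = 20  # -> a = 20
num = 5  # -> num = 5
b = a - num  # -> b = 15

Answer: 15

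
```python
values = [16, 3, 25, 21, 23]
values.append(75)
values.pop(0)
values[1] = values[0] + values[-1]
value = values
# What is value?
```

Answer: [3, 78, 21, 23, 75]

Derivation:
Trace (tracking value):
values = [16, 3, 25, 21, 23]  # -> values = [16, 3, 25, 21, 23]
values.append(75)  # -> values = [16, 3, 25, 21, 23, 75]
values.pop(0)  # -> values = [3, 25, 21, 23, 75]
values[1] = values[0] + values[-1]  # -> values = [3, 78, 21, 23, 75]
value = values  # -> value = [3, 78, 21, 23, 75]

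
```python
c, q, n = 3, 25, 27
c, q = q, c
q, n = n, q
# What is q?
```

Answer: 27

Derivation:
Trace (tracking q):
c, q, n = (3, 25, 27)  # -> c = 3, q = 25, n = 27
c, q = (q, c)  # -> c = 25, q = 3
q, n = (n, q)  # -> q = 27, n = 3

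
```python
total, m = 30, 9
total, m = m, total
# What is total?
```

Trace (tracking total):
total, m = (30, 9)  # -> total = 30, m = 9
total, m = (m, total)  # -> total = 9, m = 30

Answer: 9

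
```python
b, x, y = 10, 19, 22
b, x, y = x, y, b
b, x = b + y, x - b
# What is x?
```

Trace (tracking x):
b, x, y = (10, 19, 22)  # -> b = 10, x = 19, y = 22
b, x, y = (x, y, b)  # -> b = 19, x = 22, y = 10
b, x = (b + y, x - b)  # -> b = 29, x = 3

Answer: 3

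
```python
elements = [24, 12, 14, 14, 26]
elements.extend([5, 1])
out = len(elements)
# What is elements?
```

Trace (tracking elements):
elements = [24, 12, 14, 14, 26]  # -> elements = [24, 12, 14, 14, 26]
elements.extend([5, 1])  # -> elements = [24, 12, 14, 14, 26, 5, 1]
out = len(elements)  # -> out = 7

Answer: [24, 12, 14, 14, 26, 5, 1]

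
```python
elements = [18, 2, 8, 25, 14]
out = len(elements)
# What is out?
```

Trace (tracking out):
elements = [18, 2, 8, 25, 14]  # -> elements = [18, 2, 8, 25, 14]
out = len(elements)  # -> out = 5

Answer: 5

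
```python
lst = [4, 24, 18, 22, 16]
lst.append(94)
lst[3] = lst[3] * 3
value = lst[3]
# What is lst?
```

Trace (tracking lst):
lst = [4, 24, 18, 22, 16]  # -> lst = [4, 24, 18, 22, 16]
lst.append(94)  # -> lst = [4, 24, 18, 22, 16, 94]
lst[3] = lst[3] * 3  # -> lst = [4, 24, 18, 66, 16, 94]
value = lst[3]  # -> value = 66

Answer: [4, 24, 18, 66, 16, 94]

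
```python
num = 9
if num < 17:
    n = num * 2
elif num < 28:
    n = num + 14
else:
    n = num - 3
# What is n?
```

Answer: 18

Derivation:
Trace (tracking n):
num = 9  # -> num = 9
if num < 17:  # condition is True
    n = num * 2  # -> n = 18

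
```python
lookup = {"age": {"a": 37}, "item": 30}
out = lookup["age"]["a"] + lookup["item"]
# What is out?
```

Trace (tracking out):
lookup = {'age': {'a': 37}, 'item': 30}  # -> lookup = {'age': {'a': 37}, 'item': 30}
out = lookup['age']['a'] + lookup['item']  # -> out = 67

Answer: 67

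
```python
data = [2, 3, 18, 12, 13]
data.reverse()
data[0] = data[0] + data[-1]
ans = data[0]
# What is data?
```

Answer: [15, 12, 18, 3, 2]

Derivation:
Trace (tracking data):
data = [2, 3, 18, 12, 13]  # -> data = [2, 3, 18, 12, 13]
data.reverse()  # -> data = [13, 12, 18, 3, 2]
data[0] = data[0] + data[-1]  # -> data = [15, 12, 18, 3, 2]
ans = data[0]  # -> ans = 15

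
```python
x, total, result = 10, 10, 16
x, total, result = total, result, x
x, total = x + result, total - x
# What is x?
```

Answer: 20

Derivation:
Trace (tracking x):
x, total, result = (10, 10, 16)  # -> x = 10, total = 10, result = 16
x, total, result = (total, result, x)  # -> x = 10, total = 16, result = 10
x, total = (x + result, total - x)  # -> x = 20, total = 6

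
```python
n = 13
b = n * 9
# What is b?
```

Trace (tracking b):
n = 13  # -> n = 13
b = n * 9  # -> b = 117

Answer: 117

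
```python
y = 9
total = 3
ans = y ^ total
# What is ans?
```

Answer: 10

Derivation:
Trace (tracking ans):
y = 9  # -> y = 9
total = 3  # -> total = 3
ans = y ^ total  # -> ans = 10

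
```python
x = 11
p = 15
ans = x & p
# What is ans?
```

Answer: 11

Derivation:
Trace (tracking ans):
x = 11  # -> x = 11
p = 15  # -> p = 15
ans = x & p  # -> ans = 11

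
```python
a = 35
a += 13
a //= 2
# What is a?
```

Trace (tracking a):
a = 35  # -> a = 35
a += 13  # -> a = 48
a //= 2  # -> a = 24

Answer: 24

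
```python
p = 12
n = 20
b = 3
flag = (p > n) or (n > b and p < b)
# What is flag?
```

Answer: False

Derivation:
Trace (tracking flag):
p = 12  # -> p = 12
n = 20  # -> n = 20
b = 3  # -> b = 3
flag = p > n or (n > b and p < b)  # -> flag = False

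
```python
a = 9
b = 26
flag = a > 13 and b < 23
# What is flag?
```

Answer: False

Derivation:
Trace (tracking flag):
a = 9  # -> a = 9
b = 26  # -> b = 26
flag = a > 13 and b < 23  # -> flag = False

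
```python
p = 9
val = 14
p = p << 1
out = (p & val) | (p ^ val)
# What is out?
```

Answer: 30

Derivation:
Trace (tracking out):
p = 9  # -> p = 9
val = 14  # -> val = 14
p = p << 1  # -> p = 18
out = p & val | p ^ val  # -> out = 30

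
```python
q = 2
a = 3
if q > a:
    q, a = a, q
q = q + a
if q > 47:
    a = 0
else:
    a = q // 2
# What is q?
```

Answer: 5

Derivation:
Trace (tracking q):
q = 2  # -> q = 2
a = 3  # -> a = 3
if q > a:  # condition is False
q = q + a  # -> q = 5
if q > 47:  # condition is False
else:
    a = q // 2  # -> a = 2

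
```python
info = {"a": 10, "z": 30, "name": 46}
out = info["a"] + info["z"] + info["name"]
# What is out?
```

Answer: 86

Derivation:
Trace (tracking out):
info = {'a': 10, 'z': 30, 'name': 46}  # -> info = {'a': 10, 'z': 30, 'name': 46}
out = info['a'] + info['z'] + info['name']  # -> out = 86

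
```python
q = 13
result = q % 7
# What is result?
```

Trace (tracking result):
q = 13  # -> q = 13
result = q % 7  # -> result = 6

Answer: 6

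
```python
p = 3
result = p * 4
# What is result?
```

Trace (tracking result):
p = 3  # -> p = 3
result = p * 4  # -> result = 12

Answer: 12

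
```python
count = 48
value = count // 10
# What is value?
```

Trace (tracking value):
count = 48  # -> count = 48
value = count // 10  # -> value = 4

Answer: 4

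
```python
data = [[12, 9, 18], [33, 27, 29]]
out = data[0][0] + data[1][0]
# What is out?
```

Trace (tracking out):
data = [[12, 9, 18], [33, 27, 29]]  # -> data = [[12, 9, 18], [33, 27, 29]]
out = data[0][0] + data[1][0]  # -> out = 45

Answer: 45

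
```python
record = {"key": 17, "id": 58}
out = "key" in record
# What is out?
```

Trace (tracking out):
record = {'key': 17, 'id': 58}  # -> record = {'key': 17, 'id': 58}
out = 'key' in record  # -> out = True

Answer: True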